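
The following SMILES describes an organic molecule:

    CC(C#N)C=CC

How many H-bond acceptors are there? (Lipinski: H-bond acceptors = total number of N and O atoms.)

N atoms: 1; O atoms: 0.
Lipinski HBA = 1 + 0 = 1.

1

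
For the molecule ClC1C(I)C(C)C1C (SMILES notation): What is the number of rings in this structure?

1

In SMILES, each pair of matching ring-closure digits denotes one ring-closing bond; the number of such bonds equals the number of independent rings.
Ring-closure bonds here: 1.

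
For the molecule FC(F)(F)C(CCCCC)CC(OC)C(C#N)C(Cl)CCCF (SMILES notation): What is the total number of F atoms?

4

Scan the SMILES for F atoms (remember two-letter symbols like Cl and Br are single atoms).
Fluorine count: 4.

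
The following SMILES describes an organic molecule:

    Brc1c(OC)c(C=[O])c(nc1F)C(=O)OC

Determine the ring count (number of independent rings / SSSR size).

In SMILES, each pair of matching ring-closure digits denotes one ring-closing bond; the number of such bonds equals the number of independent rings.
Ring-closure bonds here: 1.

1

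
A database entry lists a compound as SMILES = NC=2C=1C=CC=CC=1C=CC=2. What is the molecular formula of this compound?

Walk through each heavy atom and fill implicit hydrogens from standard valence (C 4, N 3, O 2, S 2, halogen 1):
  atom 1: N, bond orders sum to 1 (valence 3) → 2 H
  atom 2: C, bond orders sum to 4 (valence 4) → 0 H
  atom 3: C, bond orders sum to 4 (valence 4) → 0 H
  atom 4: C, bond orders sum to 3 (valence 4) → 1 H
  atom 5: C, bond orders sum to 3 (valence 4) → 1 H
  atom 6: C, bond orders sum to 3 (valence 4) → 1 H
  atom 7: C, bond orders sum to 3 (valence 4) → 1 H
  atom 8: C, bond orders sum to 4 (valence 4) → 0 H
  atom 9: C, bond orders sum to 3 (valence 4) → 1 H
  atom 10: C, bond orders sum to 3 (valence 4) → 1 H
  atom 11: C, bond orders sum to 3 (valence 4) → 1 H
Totals → C:10, H:9, N:1.

C10H9N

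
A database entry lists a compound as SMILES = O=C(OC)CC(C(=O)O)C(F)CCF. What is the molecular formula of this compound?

C8H12F2O4

Walk through each heavy atom and fill implicit hydrogens from standard valence (C 4, N 3, O 2, S 2, halogen 1):
  atom 1: O, bond orders sum to 2 (valence 2) → 0 H
  atom 2: C, bond orders sum to 4 (valence 4) → 0 H
  atom 3: O, bond orders sum to 2 (valence 2) → 0 H
  atom 4: C, bond orders sum to 1 (valence 4) → 3 H
  atom 5: C, bond orders sum to 2 (valence 4) → 2 H
  atom 6: C, bond orders sum to 3 (valence 4) → 1 H
  atom 7: C, bond orders sum to 4 (valence 4) → 0 H
  atom 8: O, bond orders sum to 2 (valence 2) → 0 H
  atom 9: O, bond orders sum to 1 (valence 2) → 1 H
  atom 10: C, bond orders sum to 3 (valence 4) → 1 H
  atom 11: F (halogen, monovalent) → 0 H
  atom 12: C, bond orders sum to 2 (valence 4) → 2 H
  atom 13: C, bond orders sum to 2 (valence 4) → 2 H
  atom 14: F (halogen, monovalent) → 0 H
Totals → C:8, H:12, F:2, O:4.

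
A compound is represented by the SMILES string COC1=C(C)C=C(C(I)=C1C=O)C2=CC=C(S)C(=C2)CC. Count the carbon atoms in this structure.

17

Count every carbon token in the SMILES (each C, including those in ring-closure positions and inside branches).
Carbon count: 17.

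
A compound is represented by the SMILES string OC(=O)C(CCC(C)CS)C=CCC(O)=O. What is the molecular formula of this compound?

Walk through each heavy atom and fill implicit hydrogens from standard valence (C 4, N 3, O 2, S 2, halogen 1):
  atom 1: O, bond orders sum to 1 (valence 2) → 1 H
  atom 2: C, bond orders sum to 4 (valence 4) → 0 H
  atom 3: O, bond orders sum to 2 (valence 2) → 0 H
  atom 4: C, bond orders sum to 3 (valence 4) → 1 H
  atom 5: C, bond orders sum to 2 (valence 4) → 2 H
  atom 6: C, bond orders sum to 2 (valence 4) → 2 H
  atom 7: C, bond orders sum to 3 (valence 4) → 1 H
  atom 8: C, bond orders sum to 1 (valence 4) → 3 H
  atom 9: C, bond orders sum to 2 (valence 4) → 2 H
  atom 10: S, bond orders sum to 1 (valence 2) → 1 H
  atom 11: C, bond orders sum to 3 (valence 4) → 1 H
  atom 12: C, bond orders sum to 3 (valence 4) → 1 H
  atom 13: C, bond orders sum to 2 (valence 4) → 2 H
  atom 14: C, bond orders sum to 4 (valence 4) → 0 H
  atom 15: O, bond orders sum to 1 (valence 2) → 1 H
  atom 16: O, bond orders sum to 2 (valence 2) → 0 H
Totals → C:11, H:18, O:4, S:1.

C11H18O4S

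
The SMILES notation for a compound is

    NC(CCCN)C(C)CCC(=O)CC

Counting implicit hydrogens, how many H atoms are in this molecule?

24

Walk through each heavy atom and fill implicit hydrogens from standard valence (C 4, N 3, O 2, S 2, halogen 1):
  atom 1: N, bond orders sum to 1 (valence 3) → 2 H
  atom 2: C, bond orders sum to 3 (valence 4) → 1 H
  atom 3: C, bond orders sum to 2 (valence 4) → 2 H
  atom 4: C, bond orders sum to 2 (valence 4) → 2 H
  atom 5: C, bond orders sum to 2 (valence 4) → 2 H
  atom 6: N, bond orders sum to 1 (valence 3) → 2 H
  atom 7: C, bond orders sum to 3 (valence 4) → 1 H
  atom 8: C, bond orders sum to 1 (valence 4) → 3 H
  atom 9: C, bond orders sum to 2 (valence 4) → 2 H
  atom 10: C, bond orders sum to 2 (valence 4) → 2 H
  atom 11: C, bond orders sum to 4 (valence 4) → 0 H
  atom 12: O, bond orders sum to 2 (valence 2) → 0 H
  atom 13: C, bond orders sum to 2 (valence 4) → 2 H
  atom 14: C, bond orders sum to 1 (valence 4) → 3 H
Total hydrogens: 24.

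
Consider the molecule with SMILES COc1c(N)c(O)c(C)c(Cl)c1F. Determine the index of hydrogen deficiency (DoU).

4

Molecular formula: C8H9ClFNO2.
DoU = (2C + 2 + N − H − X) / 2, where X is the halogen count and O/S are ignored.
    = (2·8 + 2 + 1 − 9 − 2) / 2 = 8 / 2 = 4.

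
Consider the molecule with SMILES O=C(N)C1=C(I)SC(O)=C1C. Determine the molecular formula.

C6H6INO2S

Walk through each heavy atom and fill implicit hydrogens from standard valence (C 4, N 3, O 2, S 2, halogen 1):
  atom 1: O, bond orders sum to 2 (valence 2) → 0 H
  atom 2: C, bond orders sum to 4 (valence 4) → 0 H
  atom 3: N, bond orders sum to 1 (valence 3) → 2 H
  atom 4: C, bond orders sum to 4 (valence 4) → 0 H
  atom 5: C, bond orders sum to 4 (valence 4) → 0 H
  atom 6: I (halogen, monovalent) → 0 H
  atom 7: S, bond orders sum to 2 (valence 2) → 0 H
  atom 8: C, bond orders sum to 4 (valence 4) → 0 H
  atom 9: O, bond orders sum to 1 (valence 2) → 1 H
  atom 10: C, bond orders sum to 4 (valence 4) → 0 H
  atom 11: C, bond orders sum to 1 (valence 4) → 3 H
Totals → C:6, H:6, I:1, N:1, O:2, S:1.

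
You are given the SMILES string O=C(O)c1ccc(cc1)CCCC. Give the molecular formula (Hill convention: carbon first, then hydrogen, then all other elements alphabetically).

Walk through each heavy atom and fill implicit hydrogens from standard valence (C 4, N 3, O 2, S 2, halogen 1); for lowercase aromatic atoms, an aromatic c carries 1 H when it has two neighbours and 0 H with three, and aromatic n carries 0 H:
  atom 1: O, bond orders sum to 2 (valence 2) → 0 H
  atom 2: C, bond orders sum to 4 (valence 4) → 0 H
  atom 3: O, bond orders sum to 1 (valence 2) → 1 H
  atom 4: aromatic c, 3 neighbours → 0 H
  atom 5: aromatic c, 2 neighbours → 1 H
  atom 6: aromatic c, 2 neighbours → 1 H
  atom 7: aromatic c, 3 neighbours → 0 H
  atom 8: aromatic c, 2 neighbours → 1 H
  atom 9: aromatic c, 2 neighbours → 1 H
  atom 10: C, bond orders sum to 2 (valence 4) → 2 H
  atom 11: C, bond orders sum to 2 (valence 4) → 2 H
  atom 12: C, bond orders sum to 2 (valence 4) → 2 H
  atom 13: C, bond orders sum to 1 (valence 4) → 3 H
Totals → C:11, H:14, O:2.

C11H14O2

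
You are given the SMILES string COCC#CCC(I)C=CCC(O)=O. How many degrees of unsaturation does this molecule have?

Degree of unsaturation = (number of rings) + (number of π bonds).
Ring closures in the SMILES: 0.
π bonds: 2 double bonds (each 1 DoU), 1 triple bond (each 2 DoU) → 4 DoU from unsaturation.
Total DoU = 0 + 4 = 4.

4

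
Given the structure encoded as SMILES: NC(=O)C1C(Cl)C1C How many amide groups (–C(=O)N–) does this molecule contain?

The amide motif appears at heavy-atom position 2 in the SMILES.
Amide count: 1.

1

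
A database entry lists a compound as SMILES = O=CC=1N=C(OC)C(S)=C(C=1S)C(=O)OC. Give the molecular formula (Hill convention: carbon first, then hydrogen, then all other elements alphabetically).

C9H9NO4S2

Walk through each heavy atom and fill implicit hydrogens from standard valence (C 4, N 3, O 2, S 2, halogen 1):
  atom 1: O, bond orders sum to 2 (valence 2) → 0 H
  atom 2: C, bond orders sum to 3 (valence 4) → 1 H
  atom 3: C, bond orders sum to 4 (valence 4) → 0 H
  atom 4: N, bond orders sum to 3 (valence 3) → 0 H
  atom 5: C, bond orders sum to 4 (valence 4) → 0 H
  atom 6: O, bond orders sum to 2 (valence 2) → 0 H
  atom 7: C, bond orders sum to 1 (valence 4) → 3 H
  atom 8: C, bond orders sum to 4 (valence 4) → 0 H
  atom 9: S, bond orders sum to 1 (valence 2) → 1 H
  atom 10: C, bond orders sum to 4 (valence 4) → 0 H
  atom 11: C, bond orders sum to 4 (valence 4) → 0 H
  atom 12: S, bond orders sum to 1 (valence 2) → 1 H
  atom 13: C, bond orders sum to 4 (valence 4) → 0 H
  atom 14: O, bond orders sum to 2 (valence 2) → 0 H
  atom 15: O, bond orders sum to 2 (valence 2) → 0 H
  atom 16: C, bond orders sum to 1 (valence 4) → 3 H
Totals → C:9, H:9, N:1, O:4, S:2.
In Hill order: C9H9NO4S2.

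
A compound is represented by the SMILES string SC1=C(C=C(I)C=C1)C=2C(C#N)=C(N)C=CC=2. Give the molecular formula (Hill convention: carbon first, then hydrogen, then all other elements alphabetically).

C13H9IN2S

Walk through each heavy atom and fill implicit hydrogens from standard valence (C 4, N 3, O 2, S 2, halogen 1):
  atom 1: S, bond orders sum to 1 (valence 2) → 1 H
  atom 2: C, bond orders sum to 4 (valence 4) → 0 H
  atom 3: C, bond orders sum to 4 (valence 4) → 0 H
  atom 4: C, bond orders sum to 3 (valence 4) → 1 H
  atom 5: C, bond orders sum to 4 (valence 4) → 0 H
  atom 6: I (halogen, monovalent) → 0 H
  atom 7: C, bond orders sum to 3 (valence 4) → 1 H
  atom 8: C, bond orders sum to 3 (valence 4) → 1 H
  atom 9: C, bond orders sum to 4 (valence 4) → 0 H
  atom 10: C, bond orders sum to 4 (valence 4) → 0 H
  atom 11: C, bond orders sum to 4 (valence 4) → 0 H
  atom 12: N, bond orders sum to 3 (valence 3) → 0 H
  atom 13: C, bond orders sum to 4 (valence 4) → 0 H
  atom 14: N, bond orders sum to 1 (valence 3) → 2 H
  atom 15: C, bond orders sum to 3 (valence 4) → 1 H
  atom 16: C, bond orders sum to 3 (valence 4) → 1 H
  atom 17: C, bond orders sum to 3 (valence 4) → 1 H
Totals → C:13, H:9, I:1, N:2, S:1.
In Hill order: C13H9IN2S.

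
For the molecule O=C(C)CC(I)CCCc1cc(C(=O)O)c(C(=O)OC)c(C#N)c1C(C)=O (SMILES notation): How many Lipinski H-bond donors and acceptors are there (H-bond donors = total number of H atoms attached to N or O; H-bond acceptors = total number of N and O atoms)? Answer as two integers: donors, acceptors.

1, 7

Donors: find every N or O and count the H atoms it carries.
  atom 1 (O): bond orders sum to 2 → 0 H
  atom 14 (O): bond orders sum to 2 → 0 H
  atom 15 (O): bond orders sum to 1 → 1 H
  atom 18 (O): bond orders sum to 2 → 0 H
  atom 19 (O): bond orders sum to 2 → 0 H
  atom 23 (N): bond orders sum to 3 → 0 H
  atom 27 (O): bond orders sum to 2 → 0 H
Lipinski HBD = 1.
Acceptors: N atoms = 1, O atoms = 6 → HBA = 7.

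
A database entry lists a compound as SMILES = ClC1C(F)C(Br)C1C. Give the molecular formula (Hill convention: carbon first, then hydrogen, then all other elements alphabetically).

C5H7BrClF

Walk through each heavy atom and fill implicit hydrogens from standard valence (C 4, N 3, O 2, S 2, halogen 1):
  atom 1: Cl (halogen, monovalent) → 0 H
  atom 2: C, bond orders sum to 3 (valence 4) → 1 H
  atom 3: C, bond orders sum to 3 (valence 4) → 1 H
  atom 4: F (halogen, monovalent) → 0 H
  atom 5: C, bond orders sum to 3 (valence 4) → 1 H
  atom 6: Br (halogen, monovalent) → 0 H
  atom 7: C, bond orders sum to 3 (valence 4) → 1 H
  atom 8: C, bond orders sum to 1 (valence 4) → 3 H
Totals → C:5, H:7, Br:1, Cl:1, F:1.
In Hill order: C5H7BrClF.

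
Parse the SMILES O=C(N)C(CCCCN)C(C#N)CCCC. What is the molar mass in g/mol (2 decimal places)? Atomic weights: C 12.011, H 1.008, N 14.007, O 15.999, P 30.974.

225.34 g/mol

First, the molecular formula is C12H23N3O (counting implicit H from valence).
  C: 12 × 12.011 = 144.132
  H: 23 × 1.008 = 23.184
  N: 3 × 14.007 = 42.021
  O: 1 × 15.999 = 15.999
Sum: 12×12.011 + 23×1.008 + 3×14.007 + 1×15.999 = 225.336 → 225.34 g/mol.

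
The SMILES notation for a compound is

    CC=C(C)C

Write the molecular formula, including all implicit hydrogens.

Walk through each heavy atom and fill implicit hydrogens from standard valence (C 4, N 3, O 2, S 2, halogen 1):
  atom 1: C, bond orders sum to 1 (valence 4) → 3 H
  atom 2: C, bond orders sum to 3 (valence 4) → 1 H
  atom 3: C, bond orders sum to 4 (valence 4) → 0 H
  atom 4: C, bond orders sum to 1 (valence 4) → 3 H
  atom 5: C, bond orders sum to 1 (valence 4) → 3 H
Totals → C:5, H:10.

C5H10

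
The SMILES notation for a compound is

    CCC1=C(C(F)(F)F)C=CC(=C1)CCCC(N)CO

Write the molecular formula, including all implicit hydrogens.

Walk through each heavy atom and fill implicit hydrogens from standard valence (C 4, N 3, O 2, S 2, halogen 1):
  atom 1: C, bond orders sum to 1 (valence 4) → 3 H
  atom 2: C, bond orders sum to 2 (valence 4) → 2 H
  atom 3: C, bond orders sum to 4 (valence 4) → 0 H
  atom 4: C, bond orders sum to 4 (valence 4) → 0 H
  atom 5: C, bond orders sum to 4 (valence 4) → 0 H
  atom 6: F (halogen, monovalent) → 0 H
  atom 7: F (halogen, monovalent) → 0 H
  atom 8: F (halogen, monovalent) → 0 H
  atom 9: C, bond orders sum to 3 (valence 4) → 1 H
  atom 10: C, bond orders sum to 3 (valence 4) → 1 H
  atom 11: C, bond orders sum to 4 (valence 4) → 0 H
  atom 12: C, bond orders sum to 3 (valence 4) → 1 H
  atom 13: C, bond orders sum to 2 (valence 4) → 2 H
  atom 14: C, bond orders sum to 2 (valence 4) → 2 H
  atom 15: C, bond orders sum to 2 (valence 4) → 2 H
  atom 16: C, bond orders sum to 3 (valence 4) → 1 H
  atom 17: N, bond orders sum to 1 (valence 3) → 2 H
  atom 18: C, bond orders sum to 2 (valence 4) → 2 H
  atom 19: O, bond orders sum to 1 (valence 2) → 1 H
Totals → C:14, H:20, F:3, N:1, O:1.

C14H20F3NO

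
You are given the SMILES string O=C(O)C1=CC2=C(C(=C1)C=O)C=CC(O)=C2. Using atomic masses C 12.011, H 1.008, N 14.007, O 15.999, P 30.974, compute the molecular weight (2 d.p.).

First, the molecular formula is C12H8O4 (counting implicit H from valence).
  C: 12 × 12.011 = 144.132
  H: 8 × 1.008 = 8.064
  O: 4 × 15.999 = 63.996
Sum: 12×12.011 + 8×1.008 + 4×15.999 = 216.192 → 216.19 g/mol.

216.19 g/mol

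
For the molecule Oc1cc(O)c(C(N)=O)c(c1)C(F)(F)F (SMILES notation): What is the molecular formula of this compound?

Walk through each heavy atom and fill implicit hydrogens from standard valence (C 4, N 3, O 2, S 2, halogen 1); for lowercase aromatic atoms, an aromatic c carries 1 H when it has two neighbours and 0 H with three, and aromatic n carries 0 H:
  atom 1: O, bond orders sum to 1 (valence 2) → 1 H
  atom 2: aromatic c, 3 neighbours → 0 H
  atom 3: aromatic c, 2 neighbours → 1 H
  atom 4: aromatic c, 3 neighbours → 0 H
  atom 5: O, bond orders sum to 1 (valence 2) → 1 H
  atom 6: aromatic c, 3 neighbours → 0 H
  atom 7: C, bond orders sum to 4 (valence 4) → 0 H
  atom 8: N, bond orders sum to 1 (valence 3) → 2 H
  atom 9: O, bond orders sum to 2 (valence 2) → 0 H
  atom 10: aromatic c, 3 neighbours → 0 H
  atom 11: aromatic c, 2 neighbours → 1 H
  atom 12: C, bond orders sum to 4 (valence 4) → 0 H
  atom 13: F (halogen, monovalent) → 0 H
  atom 14: F (halogen, monovalent) → 0 H
  atom 15: F (halogen, monovalent) → 0 H
Totals → C:8, H:6, F:3, N:1, O:3.
In Hill order: C8H6F3NO3.

C8H6F3NO3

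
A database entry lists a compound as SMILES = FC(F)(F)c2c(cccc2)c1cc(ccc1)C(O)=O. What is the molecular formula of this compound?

C14H9F3O2

Walk through each heavy atom and fill implicit hydrogens from standard valence (C 4, N 3, O 2, S 2, halogen 1); for lowercase aromatic atoms, an aromatic c carries 1 H when it has two neighbours and 0 H with three, and aromatic n carries 0 H:
  atom 1: F (halogen, monovalent) → 0 H
  atom 2: C, bond orders sum to 4 (valence 4) → 0 H
  atom 3: F (halogen, monovalent) → 0 H
  atom 4: F (halogen, monovalent) → 0 H
  atom 5: aromatic c, 3 neighbours → 0 H
  atom 6: aromatic c, 3 neighbours → 0 H
  atom 7: aromatic c, 2 neighbours → 1 H
  atom 8: aromatic c, 2 neighbours → 1 H
  atom 9: aromatic c, 2 neighbours → 1 H
  atom 10: aromatic c, 2 neighbours → 1 H
  atom 11: aromatic c, 3 neighbours → 0 H
  atom 12: aromatic c, 2 neighbours → 1 H
  atom 13: aromatic c, 3 neighbours → 0 H
  atom 14: aromatic c, 2 neighbours → 1 H
  atom 15: aromatic c, 2 neighbours → 1 H
  atom 16: aromatic c, 2 neighbours → 1 H
  atom 17: C, bond orders sum to 4 (valence 4) → 0 H
  atom 18: O, bond orders sum to 1 (valence 2) → 1 H
  atom 19: O, bond orders sum to 2 (valence 2) → 0 H
Totals → C:14, H:9, F:3, O:2.
In Hill order: C14H9F3O2.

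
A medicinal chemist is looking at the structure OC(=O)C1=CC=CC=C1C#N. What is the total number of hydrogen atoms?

5

Walk through each heavy atom and fill implicit hydrogens from standard valence (C 4, N 3, O 2, S 2, halogen 1):
  atom 1: O, bond orders sum to 1 (valence 2) → 1 H
  atom 2: C, bond orders sum to 4 (valence 4) → 0 H
  atom 3: O, bond orders sum to 2 (valence 2) → 0 H
  atom 4: C, bond orders sum to 4 (valence 4) → 0 H
  atom 5: C, bond orders sum to 3 (valence 4) → 1 H
  atom 6: C, bond orders sum to 3 (valence 4) → 1 H
  atom 7: C, bond orders sum to 3 (valence 4) → 1 H
  atom 8: C, bond orders sum to 3 (valence 4) → 1 H
  atom 9: C, bond orders sum to 4 (valence 4) → 0 H
  atom 10: C, bond orders sum to 4 (valence 4) → 0 H
  atom 11: N, bond orders sum to 3 (valence 3) → 0 H
Total hydrogens: 5.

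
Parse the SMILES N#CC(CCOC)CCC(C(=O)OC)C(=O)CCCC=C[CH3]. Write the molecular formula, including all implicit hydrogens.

C17H27NO4

Walk through each heavy atom and fill implicit hydrogens from standard valence (C 4, N 3, O 2, S 2, halogen 1):
  atom 1: N, bond orders sum to 3 (valence 3) → 0 H
  atom 2: C, bond orders sum to 4 (valence 4) → 0 H
  atom 3: C, bond orders sum to 3 (valence 4) → 1 H
  atom 4: C, bond orders sum to 2 (valence 4) → 2 H
  atom 5: C, bond orders sum to 2 (valence 4) → 2 H
  atom 6: O, bond orders sum to 2 (valence 2) → 0 H
  atom 7: C, bond orders sum to 1 (valence 4) → 3 H
  atom 8: C, bond orders sum to 2 (valence 4) → 2 H
  atom 9: C, bond orders sum to 2 (valence 4) → 2 H
  atom 10: C, bond orders sum to 3 (valence 4) → 1 H
  atom 11: C, bond orders sum to 4 (valence 4) → 0 H
  atom 12: O, bond orders sum to 2 (valence 2) → 0 H
  atom 13: O, bond orders sum to 2 (valence 2) → 0 H
  atom 14: C, bond orders sum to 1 (valence 4) → 3 H
  atom 15: C, bond orders sum to 4 (valence 4) → 0 H
  atom 16: O, bond orders sum to 2 (valence 2) → 0 H
  atom 17: C, bond orders sum to 2 (valence 4) → 2 H
  atom 18: C, bond orders sum to 2 (valence 4) → 2 H
  atom 19: C, bond orders sum to 2 (valence 4) → 2 H
  atom 20: C, bond orders sum to 3 (valence 4) → 1 H
  atom 21: C, bond orders sum to 3 (valence 4) → 1 H
  atom 22: C with explicit H count 3
Totals → C:17, H:27, N:1, O:4.
In Hill order: C17H27NO4.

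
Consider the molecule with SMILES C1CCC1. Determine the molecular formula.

Walk through each heavy atom and fill implicit hydrogens from standard valence (C 4, N 3, O 2, S 2, halogen 1):
  atom 1: C, bond orders sum to 2 (valence 4) → 2 H
  atom 2: C, bond orders sum to 2 (valence 4) → 2 H
  atom 3: C, bond orders sum to 2 (valence 4) → 2 H
  atom 4: C, bond orders sum to 2 (valence 4) → 2 H
Totals → C:4, H:8.
In Hill order: C4H8.

C4H8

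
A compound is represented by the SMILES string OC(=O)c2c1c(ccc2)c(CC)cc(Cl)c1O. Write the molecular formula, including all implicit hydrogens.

Walk through each heavy atom and fill implicit hydrogens from standard valence (C 4, N 3, O 2, S 2, halogen 1); for lowercase aromatic atoms, an aromatic c carries 1 H when it has two neighbours and 0 H with three, and aromatic n carries 0 H:
  atom 1: O, bond orders sum to 1 (valence 2) → 1 H
  atom 2: C, bond orders sum to 4 (valence 4) → 0 H
  atom 3: O, bond orders sum to 2 (valence 2) → 0 H
  atom 4: aromatic c, 3 neighbours → 0 H
  atom 5: aromatic c, 3 neighbours → 0 H
  atom 6: aromatic c, 3 neighbours → 0 H
  atom 7: aromatic c, 2 neighbours → 1 H
  atom 8: aromatic c, 2 neighbours → 1 H
  atom 9: aromatic c, 2 neighbours → 1 H
  atom 10: aromatic c, 3 neighbours → 0 H
  atom 11: C, bond orders sum to 2 (valence 4) → 2 H
  atom 12: C, bond orders sum to 1 (valence 4) → 3 H
  atom 13: aromatic c, 2 neighbours → 1 H
  atom 14: aromatic c, 3 neighbours → 0 H
  atom 15: Cl (halogen, monovalent) → 0 H
  atom 16: aromatic c, 3 neighbours → 0 H
  atom 17: O, bond orders sum to 1 (valence 2) → 1 H
Totals → C:13, H:11, Cl:1, O:3.

C13H11ClO3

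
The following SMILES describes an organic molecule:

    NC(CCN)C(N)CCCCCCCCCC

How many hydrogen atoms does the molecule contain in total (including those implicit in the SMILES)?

33

Walk through each heavy atom and fill implicit hydrogens from standard valence (C 4, N 3, O 2, S 2, halogen 1):
  atom 1: N, bond orders sum to 1 (valence 3) → 2 H
  atom 2: C, bond orders sum to 3 (valence 4) → 1 H
  atom 3: C, bond orders sum to 2 (valence 4) → 2 H
  atom 4: C, bond orders sum to 2 (valence 4) → 2 H
  atom 5: N, bond orders sum to 1 (valence 3) → 2 H
  atom 6: C, bond orders sum to 3 (valence 4) → 1 H
  atom 7: N, bond orders sum to 1 (valence 3) → 2 H
  atom 8: C, bond orders sum to 2 (valence 4) → 2 H
  atom 9: C, bond orders sum to 2 (valence 4) → 2 H
  atom 10: C, bond orders sum to 2 (valence 4) → 2 H
  atom 11: C, bond orders sum to 2 (valence 4) → 2 H
  atom 12: C, bond orders sum to 2 (valence 4) → 2 H
  atom 13: C, bond orders sum to 2 (valence 4) → 2 H
  atom 14: C, bond orders sum to 2 (valence 4) → 2 H
  atom 15: C, bond orders sum to 2 (valence 4) → 2 H
  atom 16: C, bond orders sum to 2 (valence 4) → 2 H
  atom 17: C, bond orders sum to 1 (valence 4) → 3 H
Total hydrogens: 33.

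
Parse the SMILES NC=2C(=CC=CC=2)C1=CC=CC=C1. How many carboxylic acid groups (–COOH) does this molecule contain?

0

Scan the SMILES for the carboxylic acid motif — none present.
Groups that are present: 1 primary amine.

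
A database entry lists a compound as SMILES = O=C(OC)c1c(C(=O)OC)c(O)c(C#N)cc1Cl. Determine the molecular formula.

C11H8ClNO5

Walk through each heavy atom and fill implicit hydrogens from standard valence (C 4, N 3, O 2, S 2, halogen 1); for lowercase aromatic atoms, an aromatic c carries 1 H when it has two neighbours and 0 H with three, and aromatic n carries 0 H:
  atom 1: O, bond orders sum to 2 (valence 2) → 0 H
  atom 2: C, bond orders sum to 4 (valence 4) → 0 H
  atom 3: O, bond orders sum to 2 (valence 2) → 0 H
  atom 4: C, bond orders sum to 1 (valence 4) → 3 H
  atom 5: aromatic c, 3 neighbours → 0 H
  atom 6: aromatic c, 3 neighbours → 0 H
  atom 7: C, bond orders sum to 4 (valence 4) → 0 H
  atom 8: O, bond orders sum to 2 (valence 2) → 0 H
  atom 9: O, bond orders sum to 2 (valence 2) → 0 H
  atom 10: C, bond orders sum to 1 (valence 4) → 3 H
  atom 11: aromatic c, 3 neighbours → 0 H
  atom 12: O, bond orders sum to 1 (valence 2) → 1 H
  atom 13: aromatic c, 3 neighbours → 0 H
  atom 14: C, bond orders sum to 4 (valence 4) → 0 H
  atom 15: N, bond orders sum to 3 (valence 3) → 0 H
  atom 16: aromatic c, 2 neighbours → 1 H
  atom 17: aromatic c, 3 neighbours → 0 H
  atom 18: Cl (halogen, monovalent) → 0 H
Totals → C:11, H:8, Cl:1, N:1, O:5.
In Hill order: C11H8ClNO5.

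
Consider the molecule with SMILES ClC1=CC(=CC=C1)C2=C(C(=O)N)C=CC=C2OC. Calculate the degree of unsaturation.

9

Degree of unsaturation = (number of rings) + (number of π bonds).
Ring closures in the SMILES: 2.
π bonds: 7 double bonds (each 1 DoU) → 7 DoU from unsaturation.
Total DoU = 2 + 7 = 9.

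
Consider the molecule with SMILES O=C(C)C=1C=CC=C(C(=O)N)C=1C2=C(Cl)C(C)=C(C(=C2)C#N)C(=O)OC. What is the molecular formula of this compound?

C19H15ClN2O4

Walk through each heavy atom and fill implicit hydrogens from standard valence (C 4, N 3, O 2, S 2, halogen 1):
  atom 1: O, bond orders sum to 2 (valence 2) → 0 H
  atom 2: C, bond orders sum to 4 (valence 4) → 0 H
  atom 3: C, bond orders sum to 1 (valence 4) → 3 H
  atom 4: C, bond orders sum to 4 (valence 4) → 0 H
  atom 5: C, bond orders sum to 3 (valence 4) → 1 H
  atom 6: C, bond orders sum to 3 (valence 4) → 1 H
  atom 7: C, bond orders sum to 3 (valence 4) → 1 H
  atom 8: C, bond orders sum to 4 (valence 4) → 0 H
  atom 9: C, bond orders sum to 4 (valence 4) → 0 H
  atom 10: O, bond orders sum to 2 (valence 2) → 0 H
  atom 11: N, bond orders sum to 1 (valence 3) → 2 H
  atom 12: C, bond orders sum to 4 (valence 4) → 0 H
  atom 13: C, bond orders sum to 4 (valence 4) → 0 H
  atom 14: C, bond orders sum to 4 (valence 4) → 0 H
  atom 15: Cl (halogen, monovalent) → 0 H
  atom 16: C, bond orders sum to 4 (valence 4) → 0 H
  atom 17: C, bond orders sum to 1 (valence 4) → 3 H
  atom 18: C, bond orders sum to 4 (valence 4) → 0 H
  atom 19: C, bond orders sum to 4 (valence 4) → 0 H
  atom 20: C, bond orders sum to 3 (valence 4) → 1 H
  atom 21: C, bond orders sum to 4 (valence 4) → 0 H
  atom 22: N, bond orders sum to 3 (valence 3) → 0 H
  atom 23: C, bond orders sum to 4 (valence 4) → 0 H
  atom 24: O, bond orders sum to 2 (valence 2) → 0 H
  atom 25: O, bond orders sum to 2 (valence 2) → 0 H
  atom 26: C, bond orders sum to 1 (valence 4) → 3 H
Totals → C:19, H:15, Cl:1, N:2, O:4.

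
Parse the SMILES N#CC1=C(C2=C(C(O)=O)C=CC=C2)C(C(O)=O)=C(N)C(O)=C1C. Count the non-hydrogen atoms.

23

Every atom symbol written in the SMILES (organic subset) is one heavy atom; implicit H are not written.
Heavy atoms by element → C:16, N:2, O:5.
Total: 23.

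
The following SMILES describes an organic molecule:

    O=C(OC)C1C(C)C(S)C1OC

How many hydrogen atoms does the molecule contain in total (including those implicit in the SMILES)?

Walk through each heavy atom and fill implicit hydrogens from standard valence (C 4, N 3, O 2, S 2, halogen 1):
  atom 1: O, bond orders sum to 2 (valence 2) → 0 H
  atom 2: C, bond orders sum to 4 (valence 4) → 0 H
  atom 3: O, bond orders sum to 2 (valence 2) → 0 H
  atom 4: C, bond orders sum to 1 (valence 4) → 3 H
  atom 5: C, bond orders sum to 3 (valence 4) → 1 H
  atom 6: C, bond orders sum to 3 (valence 4) → 1 H
  atom 7: C, bond orders sum to 1 (valence 4) → 3 H
  atom 8: C, bond orders sum to 3 (valence 4) → 1 H
  atom 9: S, bond orders sum to 1 (valence 2) → 1 H
  atom 10: C, bond orders sum to 3 (valence 4) → 1 H
  atom 11: O, bond orders sum to 2 (valence 2) → 0 H
  atom 12: C, bond orders sum to 1 (valence 4) → 3 H
Total hydrogens: 14.

14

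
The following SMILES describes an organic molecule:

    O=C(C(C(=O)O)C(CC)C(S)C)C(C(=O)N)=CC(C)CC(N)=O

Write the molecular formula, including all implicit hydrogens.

Walk through each heavy atom and fill implicit hydrogens from standard valence (C 4, N 3, O 2, S 2, halogen 1):
  atom 1: O, bond orders sum to 2 (valence 2) → 0 H
  atom 2: C, bond orders sum to 4 (valence 4) → 0 H
  atom 3: C, bond orders sum to 3 (valence 4) → 1 H
  atom 4: C, bond orders sum to 4 (valence 4) → 0 H
  atom 5: O, bond orders sum to 2 (valence 2) → 0 H
  atom 6: O, bond orders sum to 1 (valence 2) → 1 H
  atom 7: C, bond orders sum to 3 (valence 4) → 1 H
  atom 8: C, bond orders sum to 2 (valence 4) → 2 H
  atom 9: C, bond orders sum to 1 (valence 4) → 3 H
  atom 10: C, bond orders sum to 3 (valence 4) → 1 H
  atom 11: S, bond orders sum to 1 (valence 2) → 1 H
  atom 12: C, bond orders sum to 1 (valence 4) → 3 H
  atom 13: C, bond orders sum to 4 (valence 4) → 0 H
  atom 14: C, bond orders sum to 4 (valence 4) → 0 H
  atom 15: O, bond orders sum to 2 (valence 2) → 0 H
  atom 16: N, bond orders sum to 1 (valence 3) → 2 H
  atom 17: C, bond orders sum to 3 (valence 4) → 1 H
  atom 18: C, bond orders sum to 3 (valence 4) → 1 H
  atom 19: C, bond orders sum to 1 (valence 4) → 3 H
  atom 20: C, bond orders sum to 2 (valence 4) → 2 H
  atom 21: C, bond orders sum to 4 (valence 4) → 0 H
  atom 22: N, bond orders sum to 1 (valence 3) → 2 H
  atom 23: O, bond orders sum to 2 (valence 2) → 0 H
Totals → C:15, H:24, N:2, O:5, S:1.
In Hill order: C15H24N2O5S.

C15H24N2O5S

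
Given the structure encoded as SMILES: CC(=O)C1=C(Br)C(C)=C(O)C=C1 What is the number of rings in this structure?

1

In SMILES, each pair of matching ring-closure digits denotes one ring-closing bond; the number of such bonds equals the number of independent rings.
Ring-closure bonds here: 1.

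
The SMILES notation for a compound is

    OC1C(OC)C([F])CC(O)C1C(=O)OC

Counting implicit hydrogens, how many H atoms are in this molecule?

Walk through each heavy atom and fill implicit hydrogens from standard valence (C 4, N 3, O 2, S 2, halogen 1):
  atom 1: O, bond orders sum to 1 (valence 2) → 1 H
  atom 2: C, bond orders sum to 3 (valence 4) → 1 H
  atom 3: C, bond orders sum to 3 (valence 4) → 1 H
  atom 4: O, bond orders sum to 2 (valence 2) → 0 H
  atom 5: C, bond orders sum to 1 (valence 4) → 3 H
  atom 6: C, bond orders sum to 3 (valence 4) → 1 H
  atom 7: F with explicit H count 0
  atom 8: C, bond orders sum to 2 (valence 4) → 2 H
  atom 9: C, bond orders sum to 3 (valence 4) → 1 H
  atom 10: O, bond orders sum to 1 (valence 2) → 1 H
  atom 11: C, bond orders sum to 3 (valence 4) → 1 H
  atom 12: C, bond orders sum to 4 (valence 4) → 0 H
  atom 13: O, bond orders sum to 2 (valence 2) → 0 H
  atom 14: O, bond orders sum to 2 (valence 2) → 0 H
  atom 15: C, bond orders sum to 1 (valence 4) → 3 H
Total hydrogens: 15.

15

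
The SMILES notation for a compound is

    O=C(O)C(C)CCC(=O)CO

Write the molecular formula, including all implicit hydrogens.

C7H12O4

Walk through each heavy atom and fill implicit hydrogens from standard valence (C 4, N 3, O 2, S 2, halogen 1):
  atom 1: O, bond orders sum to 2 (valence 2) → 0 H
  atom 2: C, bond orders sum to 4 (valence 4) → 0 H
  atom 3: O, bond orders sum to 1 (valence 2) → 1 H
  atom 4: C, bond orders sum to 3 (valence 4) → 1 H
  atom 5: C, bond orders sum to 1 (valence 4) → 3 H
  atom 6: C, bond orders sum to 2 (valence 4) → 2 H
  atom 7: C, bond orders sum to 2 (valence 4) → 2 H
  atom 8: C, bond orders sum to 4 (valence 4) → 0 H
  atom 9: O, bond orders sum to 2 (valence 2) → 0 H
  atom 10: C, bond orders sum to 2 (valence 4) → 2 H
  atom 11: O, bond orders sum to 1 (valence 2) → 1 H
Totals → C:7, H:12, O:4.
In Hill order: C7H12O4.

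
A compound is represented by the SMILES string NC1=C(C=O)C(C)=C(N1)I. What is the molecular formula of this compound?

Walk through each heavy atom and fill implicit hydrogens from standard valence (C 4, N 3, O 2, S 2, halogen 1):
  atom 1: N, bond orders sum to 1 (valence 3) → 2 H
  atom 2: C, bond orders sum to 4 (valence 4) → 0 H
  atom 3: C, bond orders sum to 4 (valence 4) → 0 H
  atom 4: C, bond orders sum to 3 (valence 4) → 1 H
  atom 5: O, bond orders sum to 2 (valence 2) → 0 H
  atom 6: C, bond orders sum to 4 (valence 4) → 0 H
  atom 7: C, bond orders sum to 1 (valence 4) → 3 H
  atom 8: C, bond orders sum to 4 (valence 4) → 0 H
  atom 9: N, bond orders sum to 2 (valence 3) → 1 H
  atom 10: I (halogen, monovalent) → 0 H
Totals → C:6, H:7, I:1, N:2, O:1.
In Hill order: C6H7IN2O.

C6H7IN2O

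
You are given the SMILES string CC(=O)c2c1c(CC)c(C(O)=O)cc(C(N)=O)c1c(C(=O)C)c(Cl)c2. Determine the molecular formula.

C18H16ClNO5

Walk through each heavy atom and fill implicit hydrogens from standard valence (C 4, N 3, O 2, S 2, halogen 1); for lowercase aromatic atoms, an aromatic c carries 1 H when it has two neighbours and 0 H with three, and aromatic n carries 0 H:
  atom 1: C, bond orders sum to 1 (valence 4) → 3 H
  atom 2: C, bond orders sum to 4 (valence 4) → 0 H
  atom 3: O, bond orders sum to 2 (valence 2) → 0 H
  atom 4: aromatic c, 3 neighbours → 0 H
  atom 5: aromatic c, 3 neighbours → 0 H
  atom 6: aromatic c, 3 neighbours → 0 H
  atom 7: C, bond orders sum to 2 (valence 4) → 2 H
  atom 8: C, bond orders sum to 1 (valence 4) → 3 H
  atom 9: aromatic c, 3 neighbours → 0 H
  atom 10: C, bond orders sum to 4 (valence 4) → 0 H
  atom 11: O, bond orders sum to 1 (valence 2) → 1 H
  atom 12: O, bond orders sum to 2 (valence 2) → 0 H
  atom 13: aromatic c, 2 neighbours → 1 H
  atom 14: aromatic c, 3 neighbours → 0 H
  atom 15: C, bond orders sum to 4 (valence 4) → 0 H
  atom 16: N, bond orders sum to 1 (valence 3) → 2 H
  atom 17: O, bond orders sum to 2 (valence 2) → 0 H
  atom 18: aromatic c, 3 neighbours → 0 H
  atom 19: aromatic c, 3 neighbours → 0 H
  atom 20: C, bond orders sum to 4 (valence 4) → 0 H
  atom 21: O, bond orders sum to 2 (valence 2) → 0 H
  atom 22: C, bond orders sum to 1 (valence 4) → 3 H
  atom 23: aromatic c, 3 neighbours → 0 H
  atom 24: Cl (halogen, monovalent) → 0 H
  atom 25: aromatic c, 2 neighbours → 1 H
Totals → C:18, H:16, Cl:1, N:1, O:5.
In Hill order: C18H16ClNO5.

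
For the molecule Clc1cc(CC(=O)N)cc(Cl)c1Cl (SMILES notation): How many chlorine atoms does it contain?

3

Scan the SMILES for Cl atoms (remember two-letter symbols like Cl and Br are single atoms).
Chlorine count: 3.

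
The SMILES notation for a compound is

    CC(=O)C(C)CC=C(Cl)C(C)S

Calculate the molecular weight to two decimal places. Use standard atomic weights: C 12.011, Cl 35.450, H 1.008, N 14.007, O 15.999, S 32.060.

206.73 g/mol

First, the molecular formula is C9H15ClOS (counting implicit H from valence).
  C: 9 × 12.011 = 108.099
  Cl: 1 × 35.450 = 35.450
  H: 15 × 1.008 = 15.120
  O: 1 × 15.999 = 15.999
  S: 1 × 32.060 = 32.060
Sum: 9×12.011 + 1×35.450 + 15×1.008 + 1×15.999 + 1×32.060 = 206.728 → 206.73 g/mol.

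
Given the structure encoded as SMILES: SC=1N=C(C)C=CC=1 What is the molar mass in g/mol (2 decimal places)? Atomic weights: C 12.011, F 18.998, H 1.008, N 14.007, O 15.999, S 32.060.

125.19 g/mol

First, the molecular formula is C6H7NS (counting implicit H from valence).
  C: 6 × 12.011 = 72.066
  H: 7 × 1.008 = 7.056
  N: 1 × 14.007 = 14.007
  S: 1 × 32.060 = 32.060
Sum: 6×12.011 + 7×1.008 + 1×14.007 + 1×32.060 = 125.189 → 125.19 g/mol.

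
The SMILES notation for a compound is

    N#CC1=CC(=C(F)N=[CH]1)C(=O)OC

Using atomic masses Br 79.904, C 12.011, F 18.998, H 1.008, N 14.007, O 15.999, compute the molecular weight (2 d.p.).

180.14 g/mol

First, the molecular formula is C8H5FN2O2 (counting implicit H from valence).
  C: 8 × 12.011 = 96.088
  F: 1 × 18.998 = 18.998
  H: 5 × 1.008 = 5.040
  N: 2 × 14.007 = 28.014
  O: 2 × 15.999 = 31.998
Sum: 8×12.011 + 1×18.998 + 5×1.008 + 2×14.007 + 2×15.999 = 180.138 → 180.14 g/mol.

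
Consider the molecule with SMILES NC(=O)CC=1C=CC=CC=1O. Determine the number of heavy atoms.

Every atom symbol written in the SMILES (organic subset) is one heavy atom; implicit H are not written.
Heavy atoms by element → C:8, N:1, O:2.
Total: 11.

11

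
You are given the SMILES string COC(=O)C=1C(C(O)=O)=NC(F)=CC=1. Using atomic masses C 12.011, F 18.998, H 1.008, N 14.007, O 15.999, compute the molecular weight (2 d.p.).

199.14 g/mol

First, the molecular formula is C8H6FNO4 (counting implicit H from valence).
  C: 8 × 12.011 = 96.088
  F: 1 × 18.998 = 18.998
  H: 6 × 1.008 = 6.048
  N: 1 × 14.007 = 14.007
  O: 4 × 15.999 = 63.996
Sum: 8×12.011 + 1×18.998 + 6×1.008 + 1×14.007 + 4×15.999 = 199.137 → 199.14 g/mol.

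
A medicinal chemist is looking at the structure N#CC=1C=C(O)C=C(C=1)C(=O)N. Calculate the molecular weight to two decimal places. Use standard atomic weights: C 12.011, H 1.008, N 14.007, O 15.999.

First, the molecular formula is C8H6N2O2 (counting implicit H from valence).
  C: 8 × 12.011 = 96.088
  H: 6 × 1.008 = 6.048
  N: 2 × 14.007 = 28.014
  O: 2 × 15.999 = 31.998
Sum: 8×12.011 + 6×1.008 + 2×14.007 + 2×15.999 = 162.148 → 162.15 g/mol.

162.15 g/mol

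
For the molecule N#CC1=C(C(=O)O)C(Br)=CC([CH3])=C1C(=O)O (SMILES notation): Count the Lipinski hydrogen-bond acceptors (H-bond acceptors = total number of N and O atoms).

5

N atoms: 1; O atoms: 4.
Lipinski HBA = 1 + 4 = 5.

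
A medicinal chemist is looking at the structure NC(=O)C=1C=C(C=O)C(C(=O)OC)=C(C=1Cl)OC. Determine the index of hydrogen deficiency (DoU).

Degree of unsaturation = (number of rings) + (number of π bonds).
Ring closures in the SMILES: 1.
π bonds: 6 double bonds (each 1 DoU) → 6 DoU from unsaturation.
Total DoU = 1 + 6 = 7.

7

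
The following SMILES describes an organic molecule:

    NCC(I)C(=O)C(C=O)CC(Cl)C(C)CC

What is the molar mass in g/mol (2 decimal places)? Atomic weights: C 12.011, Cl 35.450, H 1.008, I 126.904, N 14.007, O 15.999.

359.63 g/mol

First, the molecular formula is C11H19ClINO2 (counting implicit H from valence).
  C: 11 × 12.011 = 132.121
  Cl: 1 × 35.450 = 35.450
  H: 19 × 1.008 = 19.152
  I: 1 × 126.904 = 126.904
  N: 1 × 14.007 = 14.007
  O: 2 × 15.999 = 31.998
Sum: 11×12.011 + 1×35.450 + 19×1.008 + 1×126.904 + 1×14.007 + 2×15.999 = 359.632 → 359.63 g/mol.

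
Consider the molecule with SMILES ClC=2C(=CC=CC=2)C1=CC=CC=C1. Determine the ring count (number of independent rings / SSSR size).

In SMILES, each pair of matching ring-closure digits denotes one ring-closing bond; the number of such bonds equals the number of independent rings.
Ring-closure bonds here: 2.

2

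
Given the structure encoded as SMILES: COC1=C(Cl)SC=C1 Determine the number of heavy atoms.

8

Every atom symbol written in the SMILES (organic subset) is one heavy atom; implicit H are not written.
Heavy atoms by element → C:5, Cl:1, O:1, S:1.
Total: 8.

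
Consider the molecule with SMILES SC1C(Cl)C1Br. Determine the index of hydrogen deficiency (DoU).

Degree of unsaturation = (number of rings) + (number of π bonds).
Ring closures in the SMILES: 1.
π bonds: none → 0 DoU from unsaturation.
Total DoU = 1 + 0 = 1.

1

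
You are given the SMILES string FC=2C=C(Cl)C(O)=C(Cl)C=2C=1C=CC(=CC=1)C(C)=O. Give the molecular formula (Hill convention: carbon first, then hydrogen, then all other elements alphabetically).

Walk through each heavy atom and fill implicit hydrogens from standard valence (C 4, N 3, O 2, S 2, halogen 1):
  atom 1: F (halogen, monovalent) → 0 H
  atom 2: C, bond orders sum to 4 (valence 4) → 0 H
  atom 3: C, bond orders sum to 3 (valence 4) → 1 H
  atom 4: C, bond orders sum to 4 (valence 4) → 0 H
  atom 5: Cl (halogen, monovalent) → 0 H
  atom 6: C, bond orders sum to 4 (valence 4) → 0 H
  atom 7: O, bond orders sum to 1 (valence 2) → 1 H
  atom 8: C, bond orders sum to 4 (valence 4) → 0 H
  atom 9: Cl (halogen, monovalent) → 0 H
  atom 10: C, bond orders sum to 4 (valence 4) → 0 H
  atom 11: C, bond orders sum to 4 (valence 4) → 0 H
  atom 12: C, bond orders sum to 3 (valence 4) → 1 H
  atom 13: C, bond orders sum to 3 (valence 4) → 1 H
  atom 14: C, bond orders sum to 4 (valence 4) → 0 H
  atom 15: C, bond orders sum to 3 (valence 4) → 1 H
  atom 16: C, bond orders sum to 3 (valence 4) → 1 H
  atom 17: C, bond orders sum to 4 (valence 4) → 0 H
  atom 18: C, bond orders sum to 1 (valence 4) → 3 H
  atom 19: O, bond orders sum to 2 (valence 2) → 0 H
Totals → C:14, H:9, Cl:2, F:1, O:2.

C14H9Cl2FO2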